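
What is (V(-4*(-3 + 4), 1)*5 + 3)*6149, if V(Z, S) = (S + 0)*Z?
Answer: -104533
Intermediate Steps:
V(Z, S) = S*Z
(V(-4*(-3 + 4), 1)*5 + 3)*6149 = ((1*(-4*(-3 + 4)))*5 + 3)*6149 = ((1*(-4*1))*5 + 3)*6149 = ((1*(-4))*5 + 3)*6149 = (-4*5 + 3)*6149 = (-20 + 3)*6149 = -17*6149 = -104533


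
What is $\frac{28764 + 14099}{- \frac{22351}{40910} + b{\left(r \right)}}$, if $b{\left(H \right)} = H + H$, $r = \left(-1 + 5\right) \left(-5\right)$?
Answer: $- \frac{1753525330}{1658751} \approx -1057.1$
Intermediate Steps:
$r = -20$ ($r = 4 \left(-5\right) = -20$)
$b{\left(H \right)} = 2 H$
$\frac{28764 + 14099}{- \frac{22351}{40910} + b{\left(r \right)}} = \frac{28764 + 14099}{- \frac{22351}{40910} + 2 \left(-20\right)} = \frac{42863}{\left(-22351\right) \frac{1}{40910} - 40} = \frac{42863}{- \frac{22351}{40910} - 40} = \frac{42863}{- \frac{1658751}{40910}} = 42863 \left(- \frac{40910}{1658751}\right) = - \frac{1753525330}{1658751}$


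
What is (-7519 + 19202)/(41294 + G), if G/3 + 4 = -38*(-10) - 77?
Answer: 11683/42191 ≈ 0.27691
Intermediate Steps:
G = 897 (G = -12 + 3*(-38*(-10) - 77) = -12 + 3*(380 - 77) = -12 + 3*303 = -12 + 909 = 897)
(-7519 + 19202)/(41294 + G) = (-7519 + 19202)/(41294 + 897) = 11683/42191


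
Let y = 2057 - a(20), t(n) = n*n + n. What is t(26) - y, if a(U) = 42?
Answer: -1313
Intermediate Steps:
t(n) = n + n**2 (t(n) = n**2 + n = n + n**2)
y = 2015 (y = 2057 - 1*42 = 2057 - 42 = 2015)
t(26) - y = 26*(1 + 26) - 1*2015 = 26*27 - 2015 = 702 - 2015 = -1313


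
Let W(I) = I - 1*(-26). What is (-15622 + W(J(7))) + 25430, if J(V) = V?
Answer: 9841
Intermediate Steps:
W(I) = 26 + I (W(I) = I + 26 = 26 + I)
(-15622 + W(J(7))) + 25430 = (-15622 + (26 + 7)) + 25430 = (-15622 + 33) + 25430 = -15589 + 25430 = 9841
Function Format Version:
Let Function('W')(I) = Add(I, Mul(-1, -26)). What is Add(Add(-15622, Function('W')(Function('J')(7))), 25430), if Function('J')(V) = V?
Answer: 9841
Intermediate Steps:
Function('W')(I) = Add(26, I) (Function('W')(I) = Add(I, 26) = Add(26, I))
Add(Add(-15622, Function('W')(Function('J')(7))), 25430) = Add(Add(-15622, Add(26, 7)), 25430) = Add(Add(-15622, 33), 25430) = Add(-15589, 25430) = 9841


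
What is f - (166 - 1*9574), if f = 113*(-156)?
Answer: -8220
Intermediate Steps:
f = -17628
f - (166 - 1*9574) = -17628 - (166 - 1*9574) = -17628 - (166 - 9574) = -17628 - 1*(-9408) = -17628 + 9408 = -8220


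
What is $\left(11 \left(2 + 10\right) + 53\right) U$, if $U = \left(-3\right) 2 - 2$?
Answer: $-1480$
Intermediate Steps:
$U = -8$ ($U = -6 - 2 = -8$)
$\left(11 \left(2 + 10\right) + 53\right) U = \left(11 \left(2 + 10\right) + 53\right) \left(-8\right) = \left(11 \cdot 12 + 53\right) \left(-8\right) = \left(132 + 53\right) \left(-8\right) = 185 \left(-8\right) = -1480$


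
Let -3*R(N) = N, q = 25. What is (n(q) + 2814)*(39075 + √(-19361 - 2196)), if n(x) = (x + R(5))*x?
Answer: 132750800 + 10192*I*√21557/3 ≈ 1.3275e+8 + 4.9881e+5*I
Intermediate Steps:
R(N) = -N/3
n(x) = x*(-5/3 + x) (n(x) = (x - ⅓*5)*x = (x - 5/3)*x = (-5/3 + x)*x = x*(-5/3 + x))
(n(q) + 2814)*(39075 + √(-19361 - 2196)) = ((⅓)*25*(-5 + 3*25) + 2814)*(39075 + √(-19361 - 2196)) = ((⅓)*25*(-5 + 75) + 2814)*(39075 + √(-21557)) = ((⅓)*25*70 + 2814)*(39075 + I*√21557) = (1750/3 + 2814)*(39075 + I*√21557) = 10192*(39075 + I*√21557)/3 = 132750800 + 10192*I*√21557/3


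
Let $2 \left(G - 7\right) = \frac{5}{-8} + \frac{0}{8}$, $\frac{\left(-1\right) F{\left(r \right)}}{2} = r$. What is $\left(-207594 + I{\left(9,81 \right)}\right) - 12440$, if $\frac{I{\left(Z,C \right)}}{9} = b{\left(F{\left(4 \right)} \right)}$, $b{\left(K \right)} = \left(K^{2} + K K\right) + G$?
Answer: $- \frac{3501149}{16} \approx -2.1882 \cdot 10^{5}$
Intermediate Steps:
$F{\left(r \right)} = - 2 r$
$G = \frac{107}{16}$ ($G = 7 + \frac{\frac{5}{-8} + \frac{0}{8}}{2} = 7 + \frac{5 \left(- \frac{1}{8}\right) + 0 \cdot \frac{1}{8}}{2} = 7 + \frac{- \frac{5}{8} + 0}{2} = 7 + \frac{1}{2} \left(- \frac{5}{8}\right) = 7 - \frac{5}{16} = \frac{107}{16} \approx 6.6875$)
$b{\left(K \right)} = \frac{107}{16} + 2 K^{2}$ ($b{\left(K \right)} = \left(K^{2} + K K\right) + \frac{107}{16} = \left(K^{2} + K^{2}\right) + \frac{107}{16} = 2 K^{2} + \frac{107}{16} = \frac{107}{16} + 2 K^{2}$)
$I{\left(Z,C \right)} = \frac{19395}{16}$ ($I{\left(Z,C \right)} = 9 \left(\frac{107}{16} + 2 \left(\left(-2\right) 4\right)^{2}\right) = 9 \left(\frac{107}{16} + 2 \left(-8\right)^{2}\right) = 9 \left(\frac{107}{16} + 2 \cdot 64\right) = 9 \left(\frac{107}{16} + 128\right) = 9 \cdot \frac{2155}{16} = \frac{19395}{16}$)
$\left(-207594 + I{\left(9,81 \right)}\right) - 12440 = \left(-207594 + \frac{19395}{16}\right) - 12440 = - \frac{3302109}{16} - 12440 = - \frac{3501149}{16}$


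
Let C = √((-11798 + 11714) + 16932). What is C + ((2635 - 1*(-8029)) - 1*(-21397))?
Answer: 32061 + 36*√13 ≈ 32191.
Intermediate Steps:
C = 36*√13 (C = √(-84 + 16932) = √16848 = 36*√13 ≈ 129.80)
C + ((2635 - 1*(-8029)) - 1*(-21397)) = 36*√13 + ((2635 - 1*(-8029)) - 1*(-21397)) = 36*√13 + ((2635 + 8029) + 21397) = 36*√13 + (10664 + 21397) = 36*√13 + 32061 = 32061 + 36*√13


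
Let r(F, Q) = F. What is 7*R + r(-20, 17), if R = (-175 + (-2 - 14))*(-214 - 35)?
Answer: 332893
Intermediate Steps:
R = 47559 (R = (-175 - 16)*(-249) = -191*(-249) = 47559)
7*R + r(-20, 17) = 7*47559 - 20 = 332913 - 20 = 332893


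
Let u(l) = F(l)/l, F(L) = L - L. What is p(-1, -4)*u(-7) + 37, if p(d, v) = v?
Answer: 37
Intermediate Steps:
F(L) = 0
u(l) = 0 (u(l) = 0/l = 0)
p(-1, -4)*u(-7) + 37 = -4*0 + 37 = 0 + 37 = 37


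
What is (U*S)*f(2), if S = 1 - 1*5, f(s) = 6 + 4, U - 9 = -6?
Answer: -120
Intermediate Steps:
U = 3 (U = 9 - 6 = 3)
f(s) = 10
S = -4 (S = 1 - 5 = -4)
(U*S)*f(2) = (3*(-4))*10 = -12*10 = -120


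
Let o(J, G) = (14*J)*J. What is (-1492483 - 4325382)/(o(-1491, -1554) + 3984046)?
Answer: -1163573/7021436 ≈ -0.16572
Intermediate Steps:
o(J, G) = 14*J²
(-1492483 - 4325382)/(o(-1491, -1554) + 3984046) = (-1492483 - 4325382)/(14*(-1491)² + 3984046) = -5817865/(14*2223081 + 3984046) = -5817865/(31123134 + 3984046) = -5817865/35107180 = -5817865*1/35107180 = -1163573/7021436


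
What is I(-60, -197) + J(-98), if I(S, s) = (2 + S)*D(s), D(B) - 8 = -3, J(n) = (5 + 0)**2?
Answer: -265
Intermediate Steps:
J(n) = 25 (J(n) = 5**2 = 25)
D(B) = 5 (D(B) = 8 - 3 = 5)
I(S, s) = 10 + 5*S (I(S, s) = (2 + S)*5 = 10 + 5*S)
I(-60, -197) + J(-98) = (10 + 5*(-60)) + 25 = (10 - 300) + 25 = -290 + 25 = -265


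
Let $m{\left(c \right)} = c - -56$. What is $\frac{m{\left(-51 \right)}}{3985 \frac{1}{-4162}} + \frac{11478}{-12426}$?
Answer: $- \frac{10144163}{1650587} \approx -6.1458$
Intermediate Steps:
$m{\left(c \right)} = 56 + c$ ($m{\left(c \right)} = c + 56 = 56 + c$)
$\frac{m{\left(-51 \right)}}{3985 \frac{1}{-4162}} + \frac{11478}{-12426} = \frac{56 - 51}{3985 \frac{1}{-4162}} + \frac{11478}{-12426} = \frac{5}{3985 \left(- \frac{1}{4162}\right)} + 11478 \left(- \frac{1}{12426}\right) = \frac{5}{- \frac{3985}{4162}} - \frac{1913}{2071} = 5 \left(- \frac{4162}{3985}\right) - \frac{1913}{2071} = - \frac{4162}{797} - \frac{1913}{2071} = - \frac{10144163}{1650587}$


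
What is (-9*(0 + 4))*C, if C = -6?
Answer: 216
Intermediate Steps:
(-9*(0 + 4))*C = -9*(0 + 4)*(-6) = -9*4*(-6) = -36*(-6) = 216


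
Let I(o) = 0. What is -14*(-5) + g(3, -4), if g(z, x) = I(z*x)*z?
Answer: 70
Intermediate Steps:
g(z, x) = 0 (g(z, x) = 0*z = 0)
-14*(-5) + g(3, -4) = -14*(-5) + 0 = 70 + 0 = 70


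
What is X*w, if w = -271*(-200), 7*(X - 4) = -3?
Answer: 1355000/7 ≈ 1.9357e+5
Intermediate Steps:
X = 25/7 (X = 4 + (⅐)*(-3) = 4 - 3/7 = 25/7 ≈ 3.5714)
w = 54200
X*w = (25/7)*54200 = 1355000/7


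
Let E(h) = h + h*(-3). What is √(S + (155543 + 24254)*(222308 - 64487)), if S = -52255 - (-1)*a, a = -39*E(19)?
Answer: 2*√7093922891 ≈ 1.6845e+5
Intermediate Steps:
E(h) = -2*h (E(h) = h - 3*h = -2*h)
a = 1482 (a = -(-78)*19 = -39*(-38) = 1482)
S = -50773 (S = -52255 - (-1)*1482 = -52255 - 1*(-1482) = -52255 + 1482 = -50773)
√(S + (155543 + 24254)*(222308 - 64487)) = √(-50773 + (155543 + 24254)*(222308 - 64487)) = √(-50773 + 179797*157821) = √(-50773 + 28375742337) = √28375691564 = 2*√7093922891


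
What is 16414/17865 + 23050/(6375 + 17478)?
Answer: 267770464/142044615 ≈ 1.8851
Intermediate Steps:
16414/17865 + 23050/(6375 + 17478) = 16414*(1/17865) + 23050/23853 = 16414/17865 + 23050*(1/23853) = 16414/17865 + 23050/23853 = 267770464/142044615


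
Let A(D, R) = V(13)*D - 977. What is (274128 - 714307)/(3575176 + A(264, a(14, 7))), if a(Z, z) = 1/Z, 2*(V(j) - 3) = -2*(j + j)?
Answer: -440179/3568127 ≈ -0.12336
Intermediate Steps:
V(j) = 3 - 2*j (V(j) = 3 + (-2*(j + j))/2 = 3 + (-4*j)/2 = 3 - 2*j)
A(D, R) = -977 - 23*D (A(D, R) = (3 - 2*13)*D - 977 = (3 - 26)*D - 977 = -23*D - 977 = -977 - 23*D)
(274128 - 714307)/(3575176 + A(264, a(14, 7))) = (274128 - 714307)/(3575176 + (-977 - 23*264)) = -440179/(3575176 + (-977 - 6072)) = -440179/(3575176 - 7049) = -440179/3568127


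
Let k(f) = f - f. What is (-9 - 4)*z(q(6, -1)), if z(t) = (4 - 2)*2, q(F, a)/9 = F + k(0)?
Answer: -52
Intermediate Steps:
k(f) = 0
q(F, a) = 9*F (q(F, a) = 9*(F + 0) = 9*F)
z(t) = 4 (z(t) = 2*2 = 4)
(-9 - 4)*z(q(6, -1)) = (-9 - 4)*4 = -13*4 = -52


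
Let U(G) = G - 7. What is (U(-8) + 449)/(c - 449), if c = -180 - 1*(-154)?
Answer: -434/475 ≈ -0.91368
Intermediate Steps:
U(G) = -7 + G
c = -26 (c = -180 + 154 = -26)
(U(-8) + 449)/(c - 449) = ((-7 - 8) + 449)/(-26 - 449) = (-15 + 449)/(-475) = 434*(-1/475) = -434/475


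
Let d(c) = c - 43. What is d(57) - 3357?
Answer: -3343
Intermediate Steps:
d(c) = -43 + c
d(57) - 3357 = (-43 + 57) - 3357 = 14 - 3357 = -3343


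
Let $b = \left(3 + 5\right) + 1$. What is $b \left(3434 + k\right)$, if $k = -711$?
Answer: $24507$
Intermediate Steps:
$b = 9$ ($b = 8 + 1 = 9$)
$b \left(3434 + k\right) = 9 \left(3434 - 711\right) = 9 \cdot 2723 = 24507$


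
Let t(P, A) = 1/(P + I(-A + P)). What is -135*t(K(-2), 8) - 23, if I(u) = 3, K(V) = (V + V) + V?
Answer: 22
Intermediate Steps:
K(V) = 3*V (K(V) = 2*V + V = 3*V)
t(P, A) = 1/(3 + P) (t(P, A) = 1/(P + 3) = 1/(3 + P))
-135*t(K(-2), 8) - 23 = -135/(3 + 3*(-2)) - 23 = -135/(3 - 6) - 23 = -135/(-3) - 23 = -135*(-⅓) - 23 = 45 - 23 = 22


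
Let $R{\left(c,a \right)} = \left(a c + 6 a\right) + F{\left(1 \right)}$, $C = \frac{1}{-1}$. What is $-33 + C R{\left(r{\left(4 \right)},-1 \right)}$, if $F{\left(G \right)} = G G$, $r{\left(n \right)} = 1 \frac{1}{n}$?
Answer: $- \frac{111}{4} \approx -27.75$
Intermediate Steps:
$r{\left(n \right)} = \frac{1}{n}$
$F{\left(G \right)} = G^{2}$
$C = -1$
$R{\left(c,a \right)} = 1 + 6 a + a c$ ($R{\left(c,a \right)} = \left(a c + 6 a\right) + 1^{2} = \left(6 a + a c\right) + 1 = 1 + 6 a + a c$)
$-33 + C R{\left(r{\left(4 \right)},-1 \right)} = -33 - \left(1 + 6 \left(-1\right) - \frac{1}{4}\right) = -33 - \left(1 - 6 - \frac{1}{4}\right) = -33 - - \frac{21}{4} = -33 + \frac{21}{4} = - \frac{111}{4}$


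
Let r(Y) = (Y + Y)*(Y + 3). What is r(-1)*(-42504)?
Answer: 170016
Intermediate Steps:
r(Y) = 2*Y*(3 + Y) (r(Y) = (2*Y)*(3 + Y) = 2*Y*(3 + Y))
r(-1)*(-42504) = (2*(-1)*(3 - 1))*(-42504) = (2*(-1)*2)*(-42504) = -4*(-42504) = 170016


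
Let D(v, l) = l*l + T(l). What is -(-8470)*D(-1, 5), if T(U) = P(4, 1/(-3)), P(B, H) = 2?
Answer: 228690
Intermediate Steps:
T(U) = 2
D(v, l) = 2 + l**2 (D(v, l) = l*l + 2 = l**2 + 2 = 2 + l**2)
-(-8470)*D(-1, 5) = -(-8470)*(2 + 5**2) = -(-8470)*(2 + 25) = -(-8470)*27 = -1210*(-189) = 228690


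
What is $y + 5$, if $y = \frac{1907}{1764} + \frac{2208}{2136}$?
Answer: $\frac{1116991}{156996} \approx 7.1148$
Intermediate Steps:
$y = \frac{332011}{156996}$ ($y = 1907 \cdot \frac{1}{1764} + 2208 \cdot \frac{1}{2136} = \frac{1907}{1764} + \frac{92}{89} = \frac{332011}{156996} \approx 2.1148$)
$y + 5 = \frac{332011}{156996} + 5 = \frac{1116991}{156996}$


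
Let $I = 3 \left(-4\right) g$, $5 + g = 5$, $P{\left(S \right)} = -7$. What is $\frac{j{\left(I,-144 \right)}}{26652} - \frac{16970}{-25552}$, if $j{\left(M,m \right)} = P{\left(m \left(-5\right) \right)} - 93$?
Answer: $\frac{56216155}{85126488} \approx 0.66038$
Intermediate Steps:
$g = 0$ ($g = -5 + 5 = 0$)
$I = 0$ ($I = 3 \left(-4\right) 0 = \left(-12\right) 0 = 0$)
$j{\left(M,m \right)} = -100$ ($j{\left(M,m \right)} = -7 - 93 = -100$)
$\frac{j{\left(I,-144 \right)}}{26652} - \frac{16970}{-25552} = - \frac{100}{26652} - \frac{16970}{-25552} = \left(-100\right) \frac{1}{26652} - - \frac{8485}{12776} = - \frac{25}{6663} + \frac{8485}{12776} = \frac{56216155}{85126488}$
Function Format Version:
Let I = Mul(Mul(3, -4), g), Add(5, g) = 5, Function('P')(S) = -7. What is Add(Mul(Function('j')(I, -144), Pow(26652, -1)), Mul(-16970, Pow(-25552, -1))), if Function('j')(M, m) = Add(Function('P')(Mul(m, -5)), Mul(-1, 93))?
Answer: Rational(56216155, 85126488) ≈ 0.66038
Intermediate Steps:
g = 0 (g = Add(-5, 5) = 0)
I = 0 (I = Mul(Mul(3, -4), 0) = Mul(-12, 0) = 0)
Function('j')(M, m) = -100 (Function('j')(M, m) = Add(-7, Mul(-1, 93)) = Add(-7, -93) = -100)
Add(Mul(Function('j')(I, -144), Pow(26652, -1)), Mul(-16970, Pow(-25552, -1))) = Add(Mul(-100, Pow(26652, -1)), Mul(-16970, Pow(-25552, -1))) = Add(Mul(-100, Rational(1, 26652)), Mul(-16970, Rational(-1, 25552))) = Add(Rational(-25, 6663), Rational(8485, 12776)) = Rational(56216155, 85126488)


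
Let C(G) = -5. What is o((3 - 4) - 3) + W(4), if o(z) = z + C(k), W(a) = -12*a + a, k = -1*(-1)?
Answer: -53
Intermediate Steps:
k = 1
W(a) = -11*a
o(z) = -5 + z (o(z) = z - 5 = -5 + z)
o((3 - 4) - 3) + W(4) = (-5 + ((3 - 4) - 3)) - 11*4 = (-5 + (-1 - 3)) - 44 = (-5 - 4) - 44 = -9 - 44 = -53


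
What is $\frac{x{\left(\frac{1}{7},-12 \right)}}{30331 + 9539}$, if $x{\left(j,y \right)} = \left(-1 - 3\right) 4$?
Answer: $- \frac{8}{19935} \approx -0.0004013$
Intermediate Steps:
$x{\left(j,y \right)} = -16$ ($x{\left(j,y \right)} = \left(-4\right) 4 = -16$)
$\frac{x{\left(\frac{1}{7},-12 \right)}}{30331 + 9539} = \frac{1}{30331 + 9539} \left(-16\right) = \frac{1}{39870} \left(-16\right) = - \frac{8}{19935}$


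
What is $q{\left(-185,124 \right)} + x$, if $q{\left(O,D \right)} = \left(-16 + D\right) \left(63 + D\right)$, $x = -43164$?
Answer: $-22968$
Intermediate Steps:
$q{\left(-185,124 \right)} + x = \left(-1008 + 124^{2} + 47 \cdot 124\right) - 43164 = \left(-1008 + 15376 + 5828\right) - 43164 = 20196 - 43164 = -22968$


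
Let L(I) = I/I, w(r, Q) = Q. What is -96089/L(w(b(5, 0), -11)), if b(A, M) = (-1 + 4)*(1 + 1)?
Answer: -96089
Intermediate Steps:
b(A, M) = 6 (b(A, M) = 3*2 = 6)
L(I) = 1
-96089/L(w(b(5, 0), -11)) = -96089/1 = -96089*1 = -96089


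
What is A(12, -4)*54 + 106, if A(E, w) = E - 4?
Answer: 538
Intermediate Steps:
A(E, w) = -4 + E
A(12, -4)*54 + 106 = (-4 + 12)*54 + 106 = 8*54 + 106 = 432 + 106 = 538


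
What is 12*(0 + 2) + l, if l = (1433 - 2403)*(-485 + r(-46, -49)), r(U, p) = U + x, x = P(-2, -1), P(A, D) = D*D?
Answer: 514124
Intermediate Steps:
P(A, D) = D²
x = 1 (x = (-1)² = 1)
r(U, p) = 1 + U (r(U, p) = U + 1 = 1 + U)
l = 514100 (l = (1433 - 2403)*(-485 + (1 - 46)) = -970*(-485 - 45) = -970*(-530) = 514100)
12*(0 + 2) + l = 12*(0 + 2) + 514100 = 12*2 + 514100 = 24 + 514100 = 514124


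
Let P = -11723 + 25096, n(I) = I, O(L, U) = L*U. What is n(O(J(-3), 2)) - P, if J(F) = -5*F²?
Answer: -13463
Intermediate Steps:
P = 13373
n(O(J(-3), 2)) - P = -5*(-3)²*2 - 1*13373 = -5*9*2 - 13373 = -45*2 - 13373 = -90 - 13373 = -13463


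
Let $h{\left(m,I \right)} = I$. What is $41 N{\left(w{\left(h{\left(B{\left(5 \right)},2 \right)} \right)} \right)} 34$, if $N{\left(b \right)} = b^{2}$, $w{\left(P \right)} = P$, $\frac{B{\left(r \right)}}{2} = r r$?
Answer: $5576$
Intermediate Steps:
$B{\left(r \right)} = 2 r^{2}$ ($B{\left(r \right)} = 2 r r = 2 r^{2}$)
$41 N{\left(w{\left(h{\left(B{\left(5 \right)},2 \right)} \right)} \right)} 34 = 41 \cdot 2^{2} \cdot 34 = 41 \cdot 4 \cdot 34 = 164 \cdot 34 = 5576$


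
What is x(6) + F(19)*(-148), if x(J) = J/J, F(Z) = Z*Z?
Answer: -53427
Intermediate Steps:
F(Z) = Z²
x(J) = 1
x(6) + F(19)*(-148) = 1 + 19²*(-148) = 1 + 361*(-148) = 1 - 53428 = -53427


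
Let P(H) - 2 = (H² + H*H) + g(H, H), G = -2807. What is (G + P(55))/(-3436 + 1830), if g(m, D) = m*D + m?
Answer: -575/146 ≈ -3.9384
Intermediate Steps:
g(m, D) = m + D*m (g(m, D) = D*m + m = m + D*m)
P(H) = 2 + 2*H² + H*(1 + H) (P(H) = 2 + ((H² + H*H) + H*(1 + H)) = 2 + ((H² + H²) + H*(1 + H)) = 2 + (2*H² + H*(1 + H)) = 2 + 2*H² + H*(1 + H))
(G + P(55))/(-3436 + 1830) = (-2807 + (2 + 55 + 3*55²))/(-3436 + 1830) = (-2807 + (2 + 55 + 3*3025))/(-1606) = (-2807 + (2 + 55 + 9075))*(-1/1606) = (-2807 + 9132)*(-1/1606) = 6325*(-1/1606) = -575/146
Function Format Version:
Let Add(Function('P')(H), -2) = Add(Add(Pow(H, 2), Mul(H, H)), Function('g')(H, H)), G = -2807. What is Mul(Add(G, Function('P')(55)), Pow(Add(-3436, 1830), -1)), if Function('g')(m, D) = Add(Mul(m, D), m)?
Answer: Rational(-575, 146) ≈ -3.9384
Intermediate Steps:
Function('g')(m, D) = Add(m, Mul(D, m)) (Function('g')(m, D) = Add(Mul(D, m), m) = Add(m, Mul(D, m)))
Function('P')(H) = Add(2, Mul(2, Pow(H, 2)), Mul(H, Add(1, H))) (Function('P')(H) = Add(2, Add(Add(Pow(H, 2), Mul(H, H)), Mul(H, Add(1, H)))) = Add(2, Add(Add(Pow(H, 2), Pow(H, 2)), Mul(H, Add(1, H)))) = Add(2, Add(Mul(2, Pow(H, 2)), Mul(H, Add(1, H)))) = Add(2, Mul(2, Pow(H, 2)), Mul(H, Add(1, H))))
Mul(Add(G, Function('P')(55)), Pow(Add(-3436, 1830), -1)) = Mul(Add(-2807, Add(2, 55, Mul(3, Pow(55, 2)))), Pow(Add(-3436, 1830), -1)) = Mul(Add(-2807, Add(2, 55, Mul(3, 3025))), Pow(-1606, -1)) = Mul(Add(-2807, Add(2, 55, 9075)), Rational(-1, 1606)) = Mul(Add(-2807, 9132), Rational(-1, 1606)) = Mul(6325, Rational(-1, 1606)) = Rational(-575, 146)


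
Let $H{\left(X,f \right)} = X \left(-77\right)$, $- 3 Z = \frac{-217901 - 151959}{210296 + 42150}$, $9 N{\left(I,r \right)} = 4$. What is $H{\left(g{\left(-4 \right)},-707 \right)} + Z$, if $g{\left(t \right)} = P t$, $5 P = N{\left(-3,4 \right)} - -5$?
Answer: $\frac{1907731466}{5680035} \approx 335.87$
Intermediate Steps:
$N{\left(I,r \right)} = \frac{4}{9}$ ($N{\left(I,r \right)} = \frac{1}{9} \cdot 4 = \frac{4}{9}$)
$Z = \frac{184930}{378669}$ ($Z = - \frac{\left(-217901 - 151959\right) \frac{1}{210296 + 42150}}{3} = - \frac{\left(-369860\right) \frac{1}{252446}}{3} = \left(- \frac{1}{3}\right) \left(- \frac{184930}{126223}\right) = \frac{184930}{378669} \approx 0.48837$)
$P = \frac{49}{45}$ ($P = \frac{\frac{4}{9} - -5}{5} = \frac{\frac{4}{9} + 5}{5} = \frac{1}{5} \cdot \frac{49}{9} = \frac{49}{45} \approx 1.0889$)
$g{\left(t \right)} = \frac{49 t}{45}$
$H{\left(X,f \right)} = - 77 X$
$H{\left(g{\left(-4 \right)},-707 \right)} + Z = - 77 \cdot \frac{49}{45} \left(-4\right) + \frac{184930}{378669} = \left(-77\right) \left(- \frac{196}{45}\right) + \frac{184930}{378669} = \frac{15092}{45} + \frac{184930}{378669} = \frac{1907731466}{5680035}$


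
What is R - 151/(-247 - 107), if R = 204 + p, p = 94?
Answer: 105643/354 ≈ 298.43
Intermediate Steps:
R = 298 (R = 204 + 94 = 298)
R - 151/(-247 - 107) = 298 - 151/(-247 - 107) = 298 - 151/(-354) = 298 - 1/354*(-151) = 298 + 151/354 = 105643/354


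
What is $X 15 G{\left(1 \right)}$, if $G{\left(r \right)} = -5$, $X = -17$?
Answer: $1275$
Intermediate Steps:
$X 15 G{\left(1 \right)} = \left(-17\right) 15 \left(-5\right) = \left(-255\right) \left(-5\right) = 1275$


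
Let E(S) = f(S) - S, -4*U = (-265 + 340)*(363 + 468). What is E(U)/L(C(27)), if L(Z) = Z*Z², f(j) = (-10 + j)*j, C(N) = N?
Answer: 431905325/34992 ≈ 12343.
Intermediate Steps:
f(j) = j*(-10 + j)
L(Z) = Z³
U = -62325/4 (U = -(-265 + 340)*(363 + 468)/4 = -75*831/4 = -¼*62325 = -62325/4 ≈ -15581.)
E(S) = -S + S*(-10 + S) (E(S) = S*(-10 + S) - S = -S + S*(-10 + S))
E(U)/L(C(27)) = (-62325*(-11 - 62325/4)/4)/(27³) = -62325/4*(-62369/4)/19683 = (3887147925/16)*(1/19683) = 431905325/34992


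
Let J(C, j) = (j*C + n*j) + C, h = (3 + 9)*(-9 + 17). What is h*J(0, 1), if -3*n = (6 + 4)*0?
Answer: 0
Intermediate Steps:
n = 0 (n = -(6 + 4)*0/3 = -10*0/3 = -⅓*0 = 0)
h = 96 (h = 12*8 = 96)
J(C, j) = C + C*j (J(C, j) = (j*C + 0*j) + C = (C*j + 0) + C = C*j + C = C + C*j)
h*J(0, 1) = 96*(0*(1 + 1)) = 96*(0*2) = 96*0 = 0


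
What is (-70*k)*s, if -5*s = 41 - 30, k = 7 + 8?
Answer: 2310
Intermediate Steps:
k = 15
s = -11/5 (s = -(41 - 30)/5 = -1/5*11 = -11/5 ≈ -2.2000)
(-70*k)*s = -70*15*(-11/5) = -1050*(-11/5) = 2310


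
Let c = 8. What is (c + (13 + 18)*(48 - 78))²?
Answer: 850084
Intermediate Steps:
(c + (13 + 18)*(48 - 78))² = (8 + (13 + 18)*(48 - 78))² = (8 + 31*(-30))² = (8 - 930)² = (-922)² = 850084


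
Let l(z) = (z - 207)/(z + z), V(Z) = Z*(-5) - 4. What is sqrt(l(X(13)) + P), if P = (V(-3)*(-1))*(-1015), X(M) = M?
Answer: 2*sqrt(471406)/13 ≈ 105.63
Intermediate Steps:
V(Z) = -4 - 5*Z (V(Z) = -5*Z - 4 = -4 - 5*Z)
l(z) = (-207 + z)/(2*z) (l(z) = (-207 + z)/((2*z)) = (-207 + z)*(1/(2*z)) = (-207 + z)/(2*z))
P = 11165 (P = ((-4 - 5*(-3))*(-1))*(-1015) = ((-4 + 15)*(-1))*(-1015) = (11*(-1))*(-1015) = -11*(-1015) = 11165)
sqrt(l(X(13)) + P) = sqrt((1/2)*(-207 + 13)/13 + 11165) = sqrt((1/2)*(1/13)*(-194) + 11165) = sqrt(-97/13 + 11165) = sqrt(145048/13) = 2*sqrt(471406)/13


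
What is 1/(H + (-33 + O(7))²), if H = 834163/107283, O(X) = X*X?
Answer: 9753/2572601 ≈ 0.0037911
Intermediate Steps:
O(X) = X²
H = 75833/9753 (H = 834163*(1/107283) = 75833/9753 ≈ 7.7754)
1/(H + (-33 + O(7))²) = 1/(75833/9753 + (-33 + 7²)²) = 1/(75833/9753 + (-33 + 49)²) = 1/(75833/9753 + 16²) = 1/(75833/9753 + 256) = 1/(2572601/9753) = 9753/2572601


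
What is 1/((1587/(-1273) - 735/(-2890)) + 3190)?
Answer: 735794/2346452705 ≈ 0.00031358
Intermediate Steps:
1/((1587/(-1273) - 735/(-2890)) + 3190) = 1/((1587*(-1/1273) - 735*(-1/2890)) + 3190) = 1/((-1587/1273 + 147/578) + 3190) = 1/(-730155/735794 + 3190) = 1/(2346452705/735794) = 735794/2346452705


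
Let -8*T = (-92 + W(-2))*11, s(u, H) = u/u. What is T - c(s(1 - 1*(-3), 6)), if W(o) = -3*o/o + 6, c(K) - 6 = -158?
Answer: 2195/8 ≈ 274.38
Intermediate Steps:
s(u, H) = 1
c(K) = -152 (c(K) = 6 - 158 = -152)
W(o) = 3 (W(o) = -3*1 + 6 = -3 + 6 = 3)
T = 979/8 (T = -(-92 + 3)*11/8 = -(-89)*11/8 = -⅛*(-979) = 979/8 ≈ 122.38)
T - c(s(1 - 1*(-3), 6)) = 979/8 - 1*(-152) = 979/8 + 152 = 2195/8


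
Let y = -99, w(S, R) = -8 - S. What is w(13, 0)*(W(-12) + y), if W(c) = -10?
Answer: 2289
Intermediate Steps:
w(13, 0)*(W(-12) + y) = (-8 - 1*13)*(-10 - 99) = (-8 - 13)*(-109) = -21*(-109) = 2289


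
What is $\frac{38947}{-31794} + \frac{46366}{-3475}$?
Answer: $- \frac{1609501429}{110484150} \approx -14.568$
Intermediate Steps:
$\frac{38947}{-31794} + \frac{46366}{-3475} = 38947 \left(- \frac{1}{31794}\right) + 46366 \left(- \frac{1}{3475}\right) = - \frac{38947}{31794} - \frac{46366}{3475} = - \frac{1609501429}{110484150}$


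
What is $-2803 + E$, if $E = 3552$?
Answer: $749$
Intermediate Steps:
$-2803 + E = -2803 + 3552 = 749$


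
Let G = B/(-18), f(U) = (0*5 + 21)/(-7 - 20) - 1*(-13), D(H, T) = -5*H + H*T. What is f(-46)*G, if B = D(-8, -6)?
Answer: -4840/81 ≈ -59.753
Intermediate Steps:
B = 88 (B = -8*(-5 - 6) = -8*(-11) = 88)
f(U) = 110/9 (f(U) = (0 + 21)/(-27) + 13 = 21*(-1/27) + 13 = -7/9 + 13 = 110/9)
G = -44/9 (G = 88/(-18) = 88*(-1/18) = -44/9 ≈ -4.8889)
f(-46)*G = (110/9)*(-44/9) = -4840/81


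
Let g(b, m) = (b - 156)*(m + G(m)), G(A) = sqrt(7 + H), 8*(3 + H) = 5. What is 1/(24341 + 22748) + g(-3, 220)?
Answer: -1647173219/47089 - 159*sqrt(74)/4 ≈ -35322.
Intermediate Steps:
H = -19/8 (H = -3 + (1/8)*5 = -3 + 5/8 = -19/8 ≈ -2.3750)
G(A) = sqrt(74)/4 (G(A) = sqrt(7 - 19/8) = sqrt(37/8) = sqrt(74)/4)
g(b, m) = (-156 + b)*(m + sqrt(74)/4) (g(b, m) = (b - 156)*(m + sqrt(74)/4) = (-156 + b)*(m + sqrt(74)/4))
1/(24341 + 22748) + g(-3, 220) = 1/(24341 + 22748) + (-156*220 - 39*sqrt(74) - 3*220 + (1/4)*(-3)*sqrt(74)) = 1/47089 + (-34320 - 39*sqrt(74) - 660 - 3*sqrt(74)/4) = 1/47089 + (-34980 - 159*sqrt(74)/4) = -1647173219/47089 - 159*sqrt(74)/4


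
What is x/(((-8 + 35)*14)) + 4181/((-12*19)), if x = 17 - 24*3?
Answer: -265493/14364 ≈ -18.483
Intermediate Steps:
x = -55 (x = 17 - 72 = -55)
x/(((-8 + 35)*14)) + 4181/((-12*19)) = -55*1/(14*(-8 + 35)) + 4181/((-12*19)) = -55/(27*14) + 4181/(-228) = -55/378 + 4181*(-1/228) = -55*1/378 - 4181/228 = -55/378 - 4181/228 = -265493/14364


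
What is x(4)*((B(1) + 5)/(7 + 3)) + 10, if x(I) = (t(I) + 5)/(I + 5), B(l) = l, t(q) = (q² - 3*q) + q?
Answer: 163/15 ≈ 10.867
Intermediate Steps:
t(q) = q² - 2*q
x(I) = (5 + I*(-2 + I))/(5 + I) (x(I) = (I*(-2 + I) + 5)/(I + 5) = (5 + I*(-2 + I))/(5 + I))
x(4)*((B(1) + 5)/(7 + 3)) + 10 = ((5 + 4*(-2 + 4))/(5 + 4))*((1 + 5)/(7 + 3)) + 10 = ((5 + 4*2)/9)*(6/10) + 10 = ((5 + 8)/9)*(6*(⅒)) + 10 = ((⅑)*13)*(⅗) + 10 = (13/9)*(⅗) + 10 = 13/15 + 10 = 163/15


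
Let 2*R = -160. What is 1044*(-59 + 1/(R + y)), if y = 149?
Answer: -1416360/23 ≈ -61581.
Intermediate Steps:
R = -80 (R = (½)*(-160) = -80)
1044*(-59 + 1/(R + y)) = 1044*(-59 + 1/(-80 + 149)) = 1044*(-59 + 1/69) = 1044*(-4070/69) = -1416360/23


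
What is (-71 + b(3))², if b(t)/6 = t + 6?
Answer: 289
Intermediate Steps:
b(t) = 36 + 6*t (b(t) = 6*(t + 6) = 6*(6 + t) = 36 + 6*t)
(-71 + b(3))² = (-71 + (36 + 6*3))² = (-71 + (36 + 18))² = (-71 + 54)² = (-17)² = 289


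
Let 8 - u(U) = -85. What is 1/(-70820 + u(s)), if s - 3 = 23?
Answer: -1/70727 ≈ -1.4139e-5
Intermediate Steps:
s = 26 (s = 3 + 23 = 26)
u(U) = 93 (u(U) = 8 - 1*(-85) = 8 + 85 = 93)
1/(-70820 + u(s)) = 1/(-70820 + 93) = 1/(-70727) = -1/70727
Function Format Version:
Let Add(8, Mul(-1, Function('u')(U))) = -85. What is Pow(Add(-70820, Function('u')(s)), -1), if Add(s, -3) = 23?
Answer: Rational(-1, 70727) ≈ -1.4139e-5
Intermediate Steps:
s = 26 (s = Add(3, 23) = 26)
Function('u')(U) = 93 (Function('u')(U) = Add(8, Mul(-1, -85)) = Add(8, 85) = 93)
Pow(Add(-70820, Function('u')(s)), -1) = Pow(Add(-70820, 93), -1) = Pow(-70727, -1) = Rational(-1, 70727)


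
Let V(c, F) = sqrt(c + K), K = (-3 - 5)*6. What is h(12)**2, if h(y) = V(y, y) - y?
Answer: 108 - 144*I ≈ 108.0 - 144.0*I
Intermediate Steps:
K = -48 (K = -8*6 = -48)
V(c, F) = sqrt(-48 + c) (V(c, F) = sqrt(c - 48) = sqrt(-48 + c))
h(y) = sqrt(-48 + y) - y
h(12)**2 = (sqrt(-48 + 12) - 1*12)**2 = (sqrt(-36) - 12)**2 = (6*I - 12)**2 = (-12 + 6*I)**2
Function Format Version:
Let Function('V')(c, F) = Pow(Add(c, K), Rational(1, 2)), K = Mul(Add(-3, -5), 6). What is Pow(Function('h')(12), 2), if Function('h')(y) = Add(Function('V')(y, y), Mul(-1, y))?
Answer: Add(108, Mul(-144, I)) ≈ Add(108.00, Mul(-144.00, I))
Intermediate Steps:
K = -48 (K = Mul(-8, 6) = -48)
Function('V')(c, F) = Pow(Add(-48, c), Rational(1, 2)) (Function('V')(c, F) = Pow(Add(c, -48), Rational(1, 2)) = Pow(Add(-48, c), Rational(1, 2)))
Function('h')(y) = Add(Pow(Add(-48, y), Rational(1, 2)), Mul(-1, y))
Pow(Function('h')(12), 2) = Pow(Add(Pow(Add(-48, 12), Rational(1, 2)), Mul(-1, 12)), 2) = Pow(Add(Pow(-36, Rational(1, 2)), -12), 2) = Pow(Add(Mul(6, I), -12), 2) = Pow(Add(-12, Mul(6, I)), 2)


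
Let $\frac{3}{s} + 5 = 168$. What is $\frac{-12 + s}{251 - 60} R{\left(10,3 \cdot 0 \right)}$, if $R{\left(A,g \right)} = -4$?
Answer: $\frac{7812}{31133} \approx 0.25092$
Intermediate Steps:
$s = \frac{3}{163}$ ($s = \frac{3}{-5 + 168} = \frac{3}{163} \approx 0.018405$)
$\frac{-12 + s}{251 - 60} R{\left(10,3 \cdot 0 \right)} = \frac{-12 + \frac{3}{163}}{251 - 60} \left(-4\right) = - \frac{1953}{163 \cdot 191} \left(-4\right) = \left(- \frac{1953}{163}\right) \frac{1}{191} \left(-4\right) = \left(- \frac{1953}{31133}\right) \left(-4\right) = \frac{7812}{31133}$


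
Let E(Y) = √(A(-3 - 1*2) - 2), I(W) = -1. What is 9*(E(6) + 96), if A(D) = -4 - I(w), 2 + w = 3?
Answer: 864 + 9*I*√5 ≈ 864.0 + 20.125*I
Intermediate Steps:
w = 1 (w = -2 + 3 = 1)
A(D) = -3 (A(D) = -4 - 1*(-1) = -4 + 1 = -3)
E(Y) = I*√5 (E(Y) = √(-3 - 2) = √(-5) = I*√5)
9*(E(6) + 96) = 9*(I*√5 + 96) = 9*(96 + I*√5) = 864 + 9*I*√5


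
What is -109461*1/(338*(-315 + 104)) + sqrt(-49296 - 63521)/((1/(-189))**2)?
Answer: 109461/71318 + 35721*I*sqrt(112817) ≈ 1.5348 + 1.1998e+7*I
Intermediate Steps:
-109461*1/(338*(-315 + 104)) + sqrt(-49296 - 63521)/((1/(-189))**2) = -109461/(338*(-211)) + sqrt(-112817)/((-1/189)**2) = -109461/(-71318) + (I*sqrt(112817))/(1/35721) = -109461*(-1/71318) + (I*sqrt(112817))*35721 = 109461/71318 + 35721*I*sqrt(112817)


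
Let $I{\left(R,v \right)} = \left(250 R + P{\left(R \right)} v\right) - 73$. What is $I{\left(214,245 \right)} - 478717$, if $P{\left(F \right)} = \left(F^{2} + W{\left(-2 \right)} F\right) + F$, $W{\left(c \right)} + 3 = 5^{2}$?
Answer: $12000620$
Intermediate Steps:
$W{\left(c \right)} = 22$ ($W{\left(c \right)} = -3 + 5^{2} = -3 + 25 = 22$)
$P{\left(F \right)} = F^{2} + 23 F$ ($P{\left(F \right)} = \left(F^{2} + 22 F\right) + F = F^{2} + 23 F$)
$I{\left(R,v \right)} = -73 + 250 R + R v \left(23 + R\right)$ ($I{\left(R,v \right)} = \left(250 R + R \left(23 + R\right) v\right) - 73 = \left(250 R + R v \left(23 + R\right)\right) - 73 = -73 + 250 R + R v \left(23 + R\right)$)
$I{\left(214,245 \right)} - 478717 = \left(-73 + 250 \cdot 214 + 214 \cdot 245 \left(23 + 214\right)\right) - 478717 = \left(-73 + 53500 + 214 \cdot 245 \cdot 237\right) - 478717 = \left(-73 + 53500 + 12425910\right) - 478717 = 12479337 - 478717 = 12000620$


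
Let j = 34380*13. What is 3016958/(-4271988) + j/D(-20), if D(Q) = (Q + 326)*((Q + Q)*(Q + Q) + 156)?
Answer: 142957427/1138637373 ≈ 0.12555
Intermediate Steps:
j = 446940
D(Q) = (156 + 4*Q**2)*(326 + Q) (D(Q) = (326 + Q)*((2*Q)*(2*Q) + 156) = (326 + Q)*(4*Q**2 + 156) = (326 + Q)*(156 + 4*Q**2) = (156 + 4*Q**2)*(326 + Q))
3016958/(-4271988) + j/D(-20) = 3016958/(-4271988) + 446940/(50856 + 4*(-20)**3 + 156*(-20) + 1304*(-20)**2) = 3016958*(-1/4271988) + 446940/(50856 + 4*(-8000) - 3120 + 1304*400) = -215497/305142 + 446940/(50856 - 32000 - 3120 + 521600) = -215497/305142 + 446940/537336 = -215497/305142 + 446940*(1/537336) = -215497/305142 + 12415/14926 = 142957427/1138637373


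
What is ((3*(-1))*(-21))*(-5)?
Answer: -315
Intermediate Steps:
((3*(-1))*(-21))*(-5) = -3*(-21)*(-5) = 63*(-5) = -315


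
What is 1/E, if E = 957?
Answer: 1/957 ≈ 0.0010449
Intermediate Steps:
1/E = 1/957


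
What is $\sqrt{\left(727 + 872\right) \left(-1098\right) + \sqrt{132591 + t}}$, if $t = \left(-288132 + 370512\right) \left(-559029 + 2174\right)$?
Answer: $\sqrt{-1755702 + 3 i \sqrt{5097064701}} \approx 80.672 + 1327.5 i$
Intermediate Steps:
$t = -45873714900$ ($t = 82380 \left(-556855\right) = -45873714900$)
$\sqrt{\left(727 + 872\right) \left(-1098\right) + \sqrt{132591 + t}} = \sqrt{\left(727 + 872\right) \left(-1098\right) + \sqrt{132591 - 45873714900}} = \sqrt{1599 \left(-1098\right) + \sqrt{-45873582309}} = \sqrt{-1755702 + 3 i \sqrt{5097064701}}$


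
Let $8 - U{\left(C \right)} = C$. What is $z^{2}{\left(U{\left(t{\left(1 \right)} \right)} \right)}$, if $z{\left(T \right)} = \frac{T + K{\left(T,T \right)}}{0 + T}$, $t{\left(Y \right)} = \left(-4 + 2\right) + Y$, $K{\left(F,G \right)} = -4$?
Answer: $\frac{25}{81} \approx 0.30864$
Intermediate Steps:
$t{\left(Y \right)} = -2 + Y$
$U{\left(C \right)} = 8 - C$
$z{\left(T \right)} = \frac{-4 + T}{T}$ ($z{\left(T \right)} = \frac{T - 4}{0 + T} = \frac{-4 + T}{T}$)
$z^{2}{\left(U{\left(t{\left(1 \right)} \right)} \right)} = \left(\frac{-4 + \left(8 - \left(-2 + 1\right)\right)}{8 - \left(-2 + 1\right)}\right)^{2} = \left(\frac{-4 + \left(8 - -1\right)}{8 - -1}\right)^{2} = \left(\frac{-4 + \left(8 + 1\right)}{8 + 1}\right)^{2} = \left(\frac{-4 + 9}{9}\right)^{2} = \left(\frac{1}{9} \cdot 5\right)^{2} = \left(\frac{5}{9}\right)^{2} = \frac{25}{81}$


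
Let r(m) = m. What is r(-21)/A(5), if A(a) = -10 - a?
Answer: 7/5 ≈ 1.4000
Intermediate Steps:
r(-21)/A(5) = -21/(-10 - 1*5) = -21/(-10 - 5) = -21/(-15) = -21*(-1/15) = 7/5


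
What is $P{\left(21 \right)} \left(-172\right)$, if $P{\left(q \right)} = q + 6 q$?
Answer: $-25284$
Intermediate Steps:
$P{\left(q \right)} = 7 q$
$P{\left(21 \right)} \left(-172\right) = 7 \cdot 21 \left(-172\right) = 147 \left(-172\right) = -25284$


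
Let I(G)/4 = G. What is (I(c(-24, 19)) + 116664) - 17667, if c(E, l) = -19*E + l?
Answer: 100897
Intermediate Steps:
c(E, l) = l - 19*E
I(G) = 4*G
(I(c(-24, 19)) + 116664) - 17667 = (4*(19 - 19*(-24)) + 116664) - 17667 = (4*(19 + 456) + 116664) - 17667 = (4*475 + 116664) - 17667 = (1900 + 116664) - 17667 = 118564 - 17667 = 100897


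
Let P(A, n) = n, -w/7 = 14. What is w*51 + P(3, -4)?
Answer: -5002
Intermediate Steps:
w = -98 (w = -7*14 = -98)
w*51 + P(3, -4) = -98*51 - 4 = -4998 - 4 = -5002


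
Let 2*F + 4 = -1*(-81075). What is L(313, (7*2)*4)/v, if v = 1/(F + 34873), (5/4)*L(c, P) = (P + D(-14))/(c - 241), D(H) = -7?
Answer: 7390033/180 ≈ 41056.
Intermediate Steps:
F = 81071/2 (F = -2 + (-1*(-81075))/2 = -2 + (½)*81075 = -2 + 81075/2 = 81071/2 ≈ 40536.)
L(c, P) = 4*(-7 + P)/(5*(-241 + c)) (L(c, P) = 4*((P - 7)/(c - 241))/5 = 4*((-7 + P)/(-241 + c))/5 = 4*(-7 + P)/(5*(-241 + c)))
v = 2/150817 (v = 1/(81071/2 + 34873) = 1/(150817/2) = 2/150817 ≈ 1.3261e-5)
L(313, (7*2)*4)/v = (4*(-7 + (7*2)*4)/(5*(-241 + 313)))/(2/150817) = ((⅘)*(-7 + 14*4)/72)*(150817/2) = ((⅘)*(1/72)*(-7 + 56))*(150817/2) = ((⅘)*(1/72)*49)*(150817/2) = (49/90)*(150817/2) = 7390033/180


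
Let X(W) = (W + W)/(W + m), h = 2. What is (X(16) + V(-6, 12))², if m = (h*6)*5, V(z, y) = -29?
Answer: 294849/361 ≈ 816.76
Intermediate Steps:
m = 60 (m = (2*6)*5 = 12*5 = 60)
X(W) = 2*W/(60 + W) (X(W) = (W + W)/(W + 60) = (2*W)/(60 + W) = 2*W/(60 + W))
(X(16) + V(-6, 12))² = (2*16/(60 + 16) - 29)² = (2*16/76 - 29)² = (2*16*(1/76) - 29)² = (8/19 - 29)² = (-543/19)² = 294849/361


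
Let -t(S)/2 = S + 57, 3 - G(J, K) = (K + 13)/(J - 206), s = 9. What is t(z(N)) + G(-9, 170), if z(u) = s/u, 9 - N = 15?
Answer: -23037/215 ≈ -107.15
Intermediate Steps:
N = -6 (N = 9 - 1*15 = 9 - 15 = -6)
G(J, K) = 3 - (13 + K)/(-206 + J) (G(J, K) = 3 - (K + 13)/(J - 206) = 3 - (13 + K)/(-206 + J))
z(u) = 9/u
t(S) = -114 - 2*S (t(S) = -2*(S + 57) = -2*(57 + S) = -114 - 2*S)
t(z(N)) + G(-9, 170) = (-114 - 18/(-6)) + (-631 - 1*170 + 3*(-9))/(-206 - 9) = (-114 - 18*(-1)/6) + (-631 - 170 - 27)/(-215) = (-114 - 2*(-3/2)) - 1/215*(-828) = (-114 + 3) + 828/215 = -111 + 828/215 = -23037/215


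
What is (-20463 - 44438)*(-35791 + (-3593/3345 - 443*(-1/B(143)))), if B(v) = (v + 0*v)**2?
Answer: 158893521050250577/68401905 ≈ 2.3229e+9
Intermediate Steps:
B(v) = v**2 (B(v) = (v + 0)**2 = v**2)
(-20463 - 44438)*(-35791 + (-3593/3345 - 443*(-1/B(143)))) = (-20463 - 44438)*(-35791 + (-3593/3345 - 443/((-1*143**2)))) = -64901*(-35791 + (-3593*1/3345 - 443/((-1*20449)))) = -64901*(-35791 + (-3593/3345 - 443/(-20449))) = -64901*(-35791 + (-3593/3345 - 443*(-1/20449))) = -64901*(-35791 + (-3593/3345 + 443/20449)) = -64901*(-35791 - 71991422/68401905) = -64901*(-2448244573277/68401905) = 158893521050250577/68401905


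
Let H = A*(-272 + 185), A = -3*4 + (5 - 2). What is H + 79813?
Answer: 80596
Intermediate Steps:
A = -9 (A = -12 + 3 = -9)
H = 783 (H = -9*(-272 + 185) = -9*(-87) = 783)
H + 79813 = 783 + 79813 = 80596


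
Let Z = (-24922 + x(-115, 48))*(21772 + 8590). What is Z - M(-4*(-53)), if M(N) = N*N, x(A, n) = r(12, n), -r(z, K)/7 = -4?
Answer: -755876572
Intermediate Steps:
r(z, K) = 28 (r(z, K) = -7*(-4) = 28)
x(A, n) = 28
M(N) = N²
Z = -755831628 (Z = (-24922 + 28)*(21772 + 8590) = -24894*30362 = -755831628)
Z - M(-4*(-53)) = -755831628 - (-4*(-53))² = -755831628 - 1*212² = -755831628 - 1*44944 = -755831628 - 44944 = -755876572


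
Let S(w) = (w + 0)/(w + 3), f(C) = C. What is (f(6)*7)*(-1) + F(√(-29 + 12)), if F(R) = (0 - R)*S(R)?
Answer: (-42*√17 + 109*I)/(√17 - 3*I) ≈ -40.038 - 2.6959*I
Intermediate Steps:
S(w) = w/(3 + w)
F(R) = -R²/(3 + R) (F(R) = (0 - R)*(R/(3 + R)) = (-R)*(R/(3 + R)) = -R²/(3 + R))
(f(6)*7)*(-1) + F(√(-29 + 12)) = (6*7)*(-1) - (√(-29 + 12))²/(3 + √(-29 + 12)) = 42*(-1) - (√(-17))²/(3 + √(-17)) = -42 - (I*√17)²/(3 + I*√17) = -42 - 1*(-17)/(3 + I*√17) = -42 + 17/(3 + I*√17)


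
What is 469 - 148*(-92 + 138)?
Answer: -6339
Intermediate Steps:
469 - 148*(-92 + 138) = 469 - 148*46 = 469 - 6808 = -6339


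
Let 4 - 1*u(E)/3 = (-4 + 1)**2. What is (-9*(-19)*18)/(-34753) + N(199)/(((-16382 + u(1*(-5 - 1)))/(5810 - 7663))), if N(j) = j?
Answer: 12764594525/569844941 ≈ 22.400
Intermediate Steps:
u(E) = -15 (u(E) = 12 - 3*(-4 + 1)**2 = 12 - 3*(-3)**2 = 12 - 3*9 = 12 - 27 = -15)
(-9*(-19)*18)/(-34753) + N(199)/(((-16382 + u(1*(-5 - 1)))/(5810 - 7663))) = (-9*(-19)*18)/(-34753) + 199/(((-16382 - 15)/(5810 - 7663))) = (171*18)*(-1/34753) + 199/((-16397/(-1853))) = 3078*(-1/34753) + 199/((-16397*(-1/1853))) = -3078/34753 + 199/(16397/1853) = -3078/34753 + 199*(1853/16397) = -3078/34753 + 368747/16397 = 12764594525/569844941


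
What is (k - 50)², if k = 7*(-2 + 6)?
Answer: 484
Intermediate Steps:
k = 28 (k = 7*4 = 28)
(k - 50)² = (28 - 50)² = (-22)² = 484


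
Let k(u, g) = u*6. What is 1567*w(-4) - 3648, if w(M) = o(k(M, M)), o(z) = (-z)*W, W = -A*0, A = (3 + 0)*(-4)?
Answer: -3648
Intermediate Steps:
A = -12 (A = 3*(-4) = -12)
k(u, g) = 6*u
W = 0 (W = -1*(-12)*0 = 12*0 = 0)
o(z) = 0 (o(z) = -z*0 = 0)
w(M) = 0
1567*w(-4) - 3648 = 1567*0 - 3648 = 0 - 3648 = -3648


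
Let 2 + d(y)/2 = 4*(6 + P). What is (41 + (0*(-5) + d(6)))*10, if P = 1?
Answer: 930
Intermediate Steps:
d(y) = 52 (d(y) = -4 + 2*(4*(6 + 1)) = -4 + 2*(4*7) = -4 + 2*28 = -4 + 56 = 52)
(41 + (0*(-5) + d(6)))*10 = (41 + (0*(-5) + 52))*10 = (41 + (0 + 52))*10 = (41 + 52)*10 = 93*10 = 930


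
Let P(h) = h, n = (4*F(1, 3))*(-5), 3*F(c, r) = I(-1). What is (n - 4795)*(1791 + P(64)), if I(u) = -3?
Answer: -8857625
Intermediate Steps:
F(c, r) = -1 (F(c, r) = (⅓)*(-3) = -1)
n = 20 (n = (4*(-1))*(-5) = -4*(-5) = 20)
(n - 4795)*(1791 + P(64)) = (20 - 4795)*(1791 + 64) = -4775*1855 = -8857625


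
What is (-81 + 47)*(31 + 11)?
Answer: -1428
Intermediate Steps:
(-81 + 47)*(31 + 11) = -34*42 = -1428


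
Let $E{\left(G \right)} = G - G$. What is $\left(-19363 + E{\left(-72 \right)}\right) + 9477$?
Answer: $-9886$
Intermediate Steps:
$E{\left(G \right)} = 0$
$\left(-19363 + E{\left(-72 \right)}\right) + 9477 = \left(-19363 + 0\right) + 9477 = -19363 + 9477 = -9886$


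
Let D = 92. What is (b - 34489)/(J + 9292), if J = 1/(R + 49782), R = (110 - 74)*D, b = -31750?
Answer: -3516893466/493349449 ≈ -7.1286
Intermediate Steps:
R = 3312 (R = (110 - 74)*92 = 36*92 = 3312)
J = 1/53094 (J = 1/(3312 + 49782) = 1/53094 ≈ 1.8835e-5)
(b - 34489)/(J + 9292) = (-31750 - 34489)/(1/53094 + 9292) = -66239/493349449/53094 = -66239*53094/493349449 = -3516893466/493349449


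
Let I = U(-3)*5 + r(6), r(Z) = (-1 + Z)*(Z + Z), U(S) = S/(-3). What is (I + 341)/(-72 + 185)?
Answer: 406/113 ≈ 3.5929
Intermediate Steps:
U(S) = -S/3 (U(S) = S*(-⅓) = -S/3)
r(Z) = 2*Z*(-1 + Z) (r(Z) = (-1 + Z)*(2*Z) = 2*Z*(-1 + Z))
I = 65 (I = -⅓*(-3)*5 + 2*6*(-1 + 6) = 1*5 + 2*6*5 = 5 + 60 = 65)
(I + 341)/(-72 + 185) = (65 + 341)/(-72 + 185) = 406/113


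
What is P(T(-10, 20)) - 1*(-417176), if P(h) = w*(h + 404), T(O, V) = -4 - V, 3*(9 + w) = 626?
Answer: 1479148/3 ≈ 4.9305e+5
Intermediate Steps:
w = 599/3 (w = -9 + (⅓)*626 = -9 + 626/3 = 599/3 ≈ 199.67)
P(h) = 241996/3 + 599*h/3 (P(h) = 599*(h + 404)/3 = 599*(404 + h)/3 = 241996/3 + 599*h/3)
P(T(-10, 20)) - 1*(-417176) = (241996/3 + 599*(-4 - 1*20)/3) - 1*(-417176) = (241996/3 + 599*(-4 - 20)/3) + 417176 = (241996/3 + (599/3)*(-24)) + 417176 = (241996/3 - 4792) + 417176 = 227620/3 + 417176 = 1479148/3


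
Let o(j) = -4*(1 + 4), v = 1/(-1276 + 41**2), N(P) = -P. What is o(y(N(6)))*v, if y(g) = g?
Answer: -4/81 ≈ -0.049383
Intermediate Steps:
v = 1/405 (v = 1/(-1276 + 1681) = 1/405 ≈ 0.0024691)
o(j) = -20 (o(j) = -4*5 = -20)
o(y(N(6)))*v = -20*1/405 = -4/81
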